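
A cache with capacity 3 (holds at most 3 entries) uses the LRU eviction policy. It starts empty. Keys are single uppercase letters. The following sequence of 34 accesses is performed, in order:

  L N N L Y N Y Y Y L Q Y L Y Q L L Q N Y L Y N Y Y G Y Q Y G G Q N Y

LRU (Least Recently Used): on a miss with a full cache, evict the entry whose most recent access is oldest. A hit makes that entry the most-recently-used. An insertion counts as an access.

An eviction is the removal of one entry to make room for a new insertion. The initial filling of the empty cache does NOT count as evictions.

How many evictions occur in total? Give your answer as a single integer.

LRU simulation (capacity=3):
  1. access L: MISS. Cache (LRU->MRU): [L]
  2. access N: MISS. Cache (LRU->MRU): [L N]
  3. access N: HIT. Cache (LRU->MRU): [L N]
  4. access L: HIT. Cache (LRU->MRU): [N L]
  5. access Y: MISS. Cache (LRU->MRU): [N L Y]
  6. access N: HIT. Cache (LRU->MRU): [L Y N]
  7. access Y: HIT. Cache (LRU->MRU): [L N Y]
  8. access Y: HIT. Cache (LRU->MRU): [L N Y]
  9. access Y: HIT. Cache (LRU->MRU): [L N Y]
  10. access L: HIT. Cache (LRU->MRU): [N Y L]
  11. access Q: MISS, evict N. Cache (LRU->MRU): [Y L Q]
  12. access Y: HIT. Cache (LRU->MRU): [L Q Y]
  13. access L: HIT. Cache (LRU->MRU): [Q Y L]
  14. access Y: HIT. Cache (LRU->MRU): [Q L Y]
  15. access Q: HIT. Cache (LRU->MRU): [L Y Q]
  16. access L: HIT. Cache (LRU->MRU): [Y Q L]
  17. access L: HIT. Cache (LRU->MRU): [Y Q L]
  18. access Q: HIT. Cache (LRU->MRU): [Y L Q]
  19. access N: MISS, evict Y. Cache (LRU->MRU): [L Q N]
  20. access Y: MISS, evict L. Cache (LRU->MRU): [Q N Y]
  21. access L: MISS, evict Q. Cache (LRU->MRU): [N Y L]
  22. access Y: HIT. Cache (LRU->MRU): [N L Y]
  23. access N: HIT. Cache (LRU->MRU): [L Y N]
  24. access Y: HIT. Cache (LRU->MRU): [L N Y]
  25. access Y: HIT. Cache (LRU->MRU): [L N Y]
  26. access G: MISS, evict L. Cache (LRU->MRU): [N Y G]
  27. access Y: HIT. Cache (LRU->MRU): [N G Y]
  28. access Q: MISS, evict N. Cache (LRU->MRU): [G Y Q]
  29. access Y: HIT. Cache (LRU->MRU): [G Q Y]
  30. access G: HIT. Cache (LRU->MRU): [Q Y G]
  31. access G: HIT. Cache (LRU->MRU): [Q Y G]
  32. access Q: HIT. Cache (LRU->MRU): [Y G Q]
  33. access N: MISS, evict Y. Cache (LRU->MRU): [G Q N]
  34. access Y: MISS, evict G. Cache (LRU->MRU): [Q N Y]
Total: 23 hits, 11 misses, 8 evictions

Answer: 8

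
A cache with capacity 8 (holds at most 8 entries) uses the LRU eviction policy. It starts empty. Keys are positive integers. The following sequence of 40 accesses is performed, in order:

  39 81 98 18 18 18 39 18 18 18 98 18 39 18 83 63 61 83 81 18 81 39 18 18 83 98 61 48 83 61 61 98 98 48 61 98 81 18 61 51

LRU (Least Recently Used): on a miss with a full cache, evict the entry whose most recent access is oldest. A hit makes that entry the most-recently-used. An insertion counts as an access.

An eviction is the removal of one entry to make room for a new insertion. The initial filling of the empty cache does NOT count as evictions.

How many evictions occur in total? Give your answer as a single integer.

LRU simulation (capacity=8):
  1. access 39: MISS. Cache (LRU->MRU): [39]
  2. access 81: MISS. Cache (LRU->MRU): [39 81]
  3. access 98: MISS. Cache (LRU->MRU): [39 81 98]
  4. access 18: MISS. Cache (LRU->MRU): [39 81 98 18]
  5. access 18: HIT. Cache (LRU->MRU): [39 81 98 18]
  6. access 18: HIT. Cache (LRU->MRU): [39 81 98 18]
  7. access 39: HIT. Cache (LRU->MRU): [81 98 18 39]
  8. access 18: HIT. Cache (LRU->MRU): [81 98 39 18]
  9. access 18: HIT. Cache (LRU->MRU): [81 98 39 18]
  10. access 18: HIT. Cache (LRU->MRU): [81 98 39 18]
  11. access 98: HIT. Cache (LRU->MRU): [81 39 18 98]
  12. access 18: HIT. Cache (LRU->MRU): [81 39 98 18]
  13. access 39: HIT. Cache (LRU->MRU): [81 98 18 39]
  14. access 18: HIT. Cache (LRU->MRU): [81 98 39 18]
  15. access 83: MISS. Cache (LRU->MRU): [81 98 39 18 83]
  16. access 63: MISS. Cache (LRU->MRU): [81 98 39 18 83 63]
  17. access 61: MISS. Cache (LRU->MRU): [81 98 39 18 83 63 61]
  18. access 83: HIT. Cache (LRU->MRU): [81 98 39 18 63 61 83]
  19. access 81: HIT. Cache (LRU->MRU): [98 39 18 63 61 83 81]
  20. access 18: HIT. Cache (LRU->MRU): [98 39 63 61 83 81 18]
  21. access 81: HIT. Cache (LRU->MRU): [98 39 63 61 83 18 81]
  22. access 39: HIT. Cache (LRU->MRU): [98 63 61 83 18 81 39]
  23. access 18: HIT. Cache (LRU->MRU): [98 63 61 83 81 39 18]
  24. access 18: HIT. Cache (LRU->MRU): [98 63 61 83 81 39 18]
  25. access 83: HIT. Cache (LRU->MRU): [98 63 61 81 39 18 83]
  26. access 98: HIT. Cache (LRU->MRU): [63 61 81 39 18 83 98]
  27. access 61: HIT. Cache (LRU->MRU): [63 81 39 18 83 98 61]
  28. access 48: MISS. Cache (LRU->MRU): [63 81 39 18 83 98 61 48]
  29. access 83: HIT. Cache (LRU->MRU): [63 81 39 18 98 61 48 83]
  30. access 61: HIT. Cache (LRU->MRU): [63 81 39 18 98 48 83 61]
  31. access 61: HIT. Cache (LRU->MRU): [63 81 39 18 98 48 83 61]
  32. access 98: HIT. Cache (LRU->MRU): [63 81 39 18 48 83 61 98]
  33. access 98: HIT. Cache (LRU->MRU): [63 81 39 18 48 83 61 98]
  34. access 48: HIT. Cache (LRU->MRU): [63 81 39 18 83 61 98 48]
  35. access 61: HIT. Cache (LRU->MRU): [63 81 39 18 83 98 48 61]
  36. access 98: HIT. Cache (LRU->MRU): [63 81 39 18 83 48 61 98]
  37. access 81: HIT. Cache (LRU->MRU): [63 39 18 83 48 61 98 81]
  38. access 18: HIT. Cache (LRU->MRU): [63 39 83 48 61 98 81 18]
  39. access 61: HIT. Cache (LRU->MRU): [63 39 83 48 98 81 18 61]
  40. access 51: MISS, evict 63. Cache (LRU->MRU): [39 83 48 98 81 18 61 51]
Total: 31 hits, 9 misses, 1 evictions

Answer: 1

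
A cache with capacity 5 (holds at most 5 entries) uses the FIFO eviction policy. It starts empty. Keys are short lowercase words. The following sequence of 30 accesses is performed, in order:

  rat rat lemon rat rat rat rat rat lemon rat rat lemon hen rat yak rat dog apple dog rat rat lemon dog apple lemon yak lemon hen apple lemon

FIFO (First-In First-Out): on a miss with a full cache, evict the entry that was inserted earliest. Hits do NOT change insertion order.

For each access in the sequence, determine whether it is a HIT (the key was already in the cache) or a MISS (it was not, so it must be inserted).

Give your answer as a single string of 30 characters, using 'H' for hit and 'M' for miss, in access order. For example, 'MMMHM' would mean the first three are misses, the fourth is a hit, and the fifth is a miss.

Answer: MHMHHHHHHHHHMHMHMMHMHMHHHHHMHH

Derivation:
FIFO simulation (capacity=5):
  1. access rat: MISS. Cache (old->new): [rat]
  2. access rat: HIT. Cache (old->new): [rat]
  3. access lemon: MISS. Cache (old->new): [rat lemon]
  4. access rat: HIT. Cache (old->new): [rat lemon]
  5. access rat: HIT. Cache (old->new): [rat lemon]
  6. access rat: HIT. Cache (old->new): [rat lemon]
  7. access rat: HIT. Cache (old->new): [rat lemon]
  8. access rat: HIT. Cache (old->new): [rat lemon]
  9. access lemon: HIT. Cache (old->new): [rat lemon]
  10. access rat: HIT. Cache (old->new): [rat lemon]
  11. access rat: HIT. Cache (old->new): [rat lemon]
  12. access lemon: HIT. Cache (old->new): [rat lemon]
  13. access hen: MISS. Cache (old->new): [rat lemon hen]
  14. access rat: HIT. Cache (old->new): [rat lemon hen]
  15. access yak: MISS. Cache (old->new): [rat lemon hen yak]
  16. access rat: HIT. Cache (old->new): [rat lemon hen yak]
  17. access dog: MISS. Cache (old->new): [rat lemon hen yak dog]
  18. access apple: MISS, evict rat. Cache (old->new): [lemon hen yak dog apple]
  19. access dog: HIT. Cache (old->new): [lemon hen yak dog apple]
  20. access rat: MISS, evict lemon. Cache (old->new): [hen yak dog apple rat]
  21. access rat: HIT. Cache (old->new): [hen yak dog apple rat]
  22. access lemon: MISS, evict hen. Cache (old->new): [yak dog apple rat lemon]
  23. access dog: HIT. Cache (old->new): [yak dog apple rat lemon]
  24. access apple: HIT. Cache (old->new): [yak dog apple rat lemon]
  25. access lemon: HIT. Cache (old->new): [yak dog apple rat lemon]
  26. access yak: HIT. Cache (old->new): [yak dog apple rat lemon]
  27. access lemon: HIT. Cache (old->new): [yak dog apple rat lemon]
  28. access hen: MISS, evict yak. Cache (old->new): [dog apple rat lemon hen]
  29. access apple: HIT. Cache (old->new): [dog apple rat lemon hen]
  30. access lemon: HIT. Cache (old->new): [dog apple rat lemon hen]
Total: 21 hits, 9 misses, 4 evictions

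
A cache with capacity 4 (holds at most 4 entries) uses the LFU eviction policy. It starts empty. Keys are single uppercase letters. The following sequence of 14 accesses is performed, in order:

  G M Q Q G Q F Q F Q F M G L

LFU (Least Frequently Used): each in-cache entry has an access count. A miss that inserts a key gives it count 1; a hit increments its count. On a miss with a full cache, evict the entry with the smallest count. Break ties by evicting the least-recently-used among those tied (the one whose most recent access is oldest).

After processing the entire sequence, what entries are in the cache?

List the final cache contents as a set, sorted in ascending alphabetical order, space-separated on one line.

LFU simulation (capacity=4):
  1. access G: MISS. Cache: [G(c=1)]
  2. access M: MISS. Cache: [G(c=1) M(c=1)]
  3. access Q: MISS. Cache: [G(c=1) M(c=1) Q(c=1)]
  4. access Q: HIT, count now 2. Cache: [G(c=1) M(c=1) Q(c=2)]
  5. access G: HIT, count now 2. Cache: [M(c=1) Q(c=2) G(c=2)]
  6. access Q: HIT, count now 3. Cache: [M(c=1) G(c=2) Q(c=3)]
  7. access F: MISS. Cache: [M(c=1) F(c=1) G(c=2) Q(c=3)]
  8. access Q: HIT, count now 4. Cache: [M(c=1) F(c=1) G(c=2) Q(c=4)]
  9. access F: HIT, count now 2. Cache: [M(c=1) G(c=2) F(c=2) Q(c=4)]
  10. access Q: HIT, count now 5. Cache: [M(c=1) G(c=2) F(c=2) Q(c=5)]
  11. access F: HIT, count now 3. Cache: [M(c=1) G(c=2) F(c=3) Q(c=5)]
  12. access M: HIT, count now 2. Cache: [G(c=2) M(c=2) F(c=3) Q(c=5)]
  13. access G: HIT, count now 3. Cache: [M(c=2) F(c=3) G(c=3) Q(c=5)]
  14. access L: MISS, evict M(c=2). Cache: [L(c=1) F(c=3) G(c=3) Q(c=5)]
Total: 9 hits, 5 misses, 1 evictions

Answer: F G L Q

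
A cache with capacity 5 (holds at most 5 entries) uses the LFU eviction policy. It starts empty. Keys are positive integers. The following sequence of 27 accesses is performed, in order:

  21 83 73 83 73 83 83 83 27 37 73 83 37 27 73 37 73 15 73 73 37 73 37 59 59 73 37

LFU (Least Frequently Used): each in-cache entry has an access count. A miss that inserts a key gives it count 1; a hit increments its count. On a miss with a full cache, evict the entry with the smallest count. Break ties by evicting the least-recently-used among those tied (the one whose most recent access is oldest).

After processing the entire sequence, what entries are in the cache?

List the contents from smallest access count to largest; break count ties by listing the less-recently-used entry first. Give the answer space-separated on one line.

Answer: 27 59 83 37 73

Derivation:
LFU simulation (capacity=5):
  1. access 21: MISS. Cache: [21(c=1)]
  2. access 83: MISS. Cache: [21(c=1) 83(c=1)]
  3. access 73: MISS. Cache: [21(c=1) 83(c=1) 73(c=1)]
  4. access 83: HIT, count now 2. Cache: [21(c=1) 73(c=1) 83(c=2)]
  5. access 73: HIT, count now 2. Cache: [21(c=1) 83(c=2) 73(c=2)]
  6. access 83: HIT, count now 3. Cache: [21(c=1) 73(c=2) 83(c=3)]
  7. access 83: HIT, count now 4. Cache: [21(c=1) 73(c=2) 83(c=4)]
  8. access 83: HIT, count now 5. Cache: [21(c=1) 73(c=2) 83(c=5)]
  9. access 27: MISS. Cache: [21(c=1) 27(c=1) 73(c=2) 83(c=5)]
  10. access 37: MISS. Cache: [21(c=1) 27(c=1) 37(c=1) 73(c=2) 83(c=5)]
  11. access 73: HIT, count now 3. Cache: [21(c=1) 27(c=1) 37(c=1) 73(c=3) 83(c=5)]
  12. access 83: HIT, count now 6. Cache: [21(c=1) 27(c=1) 37(c=1) 73(c=3) 83(c=6)]
  13. access 37: HIT, count now 2. Cache: [21(c=1) 27(c=1) 37(c=2) 73(c=3) 83(c=6)]
  14. access 27: HIT, count now 2. Cache: [21(c=1) 37(c=2) 27(c=2) 73(c=3) 83(c=6)]
  15. access 73: HIT, count now 4. Cache: [21(c=1) 37(c=2) 27(c=2) 73(c=4) 83(c=6)]
  16. access 37: HIT, count now 3. Cache: [21(c=1) 27(c=2) 37(c=3) 73(c=4) 83(c=6)]
  17. access 73: HIT, count now 5. Cache: [21(c=1) 27(c=2) 37(c=3) 73(c=5) 83(c=6)]
  18. access 15: MISS, evict 21(c=1). Cache: [15(c=1) 27(c=2) 37(c=3) 73(c=5) 83(c=6)]
  19. access 73: HIT, count now 6. Cache: [15(c=1) 27(c=2) 37(c=3) 83(c=6) 73(c=6)]
  20. access 73: HIT, count now 7. Cache: [15(c=1) 27(c=2) 37(c=3) 83(c=6) 73(c=7)]
  21. access 37: HIT, count now 4. Cache: [15(c=1) 27(c=2) 37(c=4) 83(c=6) 73(c=7)]
  22. access 73: HIT, count now 8. Cache: [15(c=1) 27(c=2) 37(c=4) 83(c=6) 73(c=8)]
  23. access 37: HIT, count now 5. Cache: [15(c=1) 27(c=2) 37(c=5) 83(c=6) 73(c=8)]
  24. access 59: MISS, evict 15(c=1). Cache: [59(c=1) 27(c=2) 37(c=5) 83(c=6) 73(c=8)]
  25. access 59: HIT, count now 2. Cache: [27(c=2) 59(c=2) 37(c=5) 83(c=6) 73(c=8)]
  26. access 73: HIT, count now 9. Cache: [27(c=2) 59(c=2) 37(c=5) 83(c=6) 73(c=9)]
  27. access 37: HIT, count now 6. Cache: [27(c=2) 59(c=2) 83(c=6) 37(c=6) 73(c=9)]
Total: 20 hits, 7 misses, 2 evictions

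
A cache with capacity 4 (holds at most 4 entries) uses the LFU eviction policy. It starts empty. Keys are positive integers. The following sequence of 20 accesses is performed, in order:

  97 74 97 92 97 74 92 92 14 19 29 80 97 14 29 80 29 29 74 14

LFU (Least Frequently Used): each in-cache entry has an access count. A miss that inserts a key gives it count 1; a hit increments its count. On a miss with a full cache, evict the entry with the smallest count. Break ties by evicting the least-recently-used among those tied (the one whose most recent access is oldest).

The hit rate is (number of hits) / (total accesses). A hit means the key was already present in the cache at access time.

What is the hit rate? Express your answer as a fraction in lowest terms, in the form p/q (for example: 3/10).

Answer: 2/5

Derivation:
LFU simulation (capacity=4):
  1. access 97: MISS. Cache: [97(c=1)]
  2. access 74: MISS. Cache: [97(c=1) 74(c=1)]
  3. access 97: HIT, count now 2. Cache: [74(c=1) 97(c=2)]
  4. access 92: MISS. Cache: [74(c=1) 92(c=1) 97(c=2)]
  5. access 97: HIT, count now 3. Cache: [74(c=1) 92(c=1) 97(c=3)]
  6. access 74: HIT, count now 2. Cache: [92(c=1) 74(c=2) 97(c=3)]
  7. access 92: HIT, count now 2. Cache: [74(c=2) 92(c=2) 97(c=3)]
  8. access 92: HIT, count now 3. Cache: [74(c=2) 97(c=3) 92(c=3)]
  9. access 14: MISS. Cache: [14(c=1) 74(c=2) 97(c=3) 92(c=3)]
  10. access 19: MISS, evict 14(c=1). Cache: [19(c=1) 74(c=2) 97(c=3) 92(c=3)]
  11. access 29: MISS, evict 19(c=1). Cache: [29(c=1) 74(c=2) 97(c=3) 92(c=3)]
  12. access 80: MISS, evict 29(c=1). Cache: [80(c=1) 74(c=2) 97(c=3) 92(c=3)]
  13. access 97: HIT, count now 4. Cache: [80(c=1) 74(c=2) 92(c=3) 97(c=4)]
  14. access 14: MISS, evict 80(c=1). Cache: [14(c=1) 74(c=2) 92(c=3) 97(c=4)]
  15. access 29: MISS, evict 14(c=1). Cache: [29(c=1) 74(c=2) 92(c=3) 97(c=4)]
  16. access 80: MISS, evict 29(c=1). Cache: [80(c=1) 74(c=2) 92(c=3) 97(c=4)]
  17. access 29: MISS, evict 80(c=1). Cache: [29(c=1) 74(c=2) 92(c=3) 97(c=4)]
  18. access 29: HIT, count now 2. Cache: [74(c=2) 29(c=2) 92(c=3) 97(c=4)]
  19. access 74: HIT, count now 3. Cache: [29(c=2) 92(c=3) 74(c=3) 97(c=4)]
  20. access 14: MISS, evict 29(c=2). Cache: [14(c=1) 92(c=3) 74(c=3) 97(c=4)]
Total: 8 hits, 12 misses, 8 evictions

Hit rate = 8/20 = 2/5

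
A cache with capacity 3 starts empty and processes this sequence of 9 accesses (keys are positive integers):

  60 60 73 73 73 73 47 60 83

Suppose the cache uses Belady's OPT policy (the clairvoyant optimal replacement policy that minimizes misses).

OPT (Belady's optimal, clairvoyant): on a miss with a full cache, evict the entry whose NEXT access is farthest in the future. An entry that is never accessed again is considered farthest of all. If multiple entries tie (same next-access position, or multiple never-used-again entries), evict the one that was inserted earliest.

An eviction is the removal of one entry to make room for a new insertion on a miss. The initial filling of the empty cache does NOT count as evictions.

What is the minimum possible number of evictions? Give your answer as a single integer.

Answer: 1

Derivation:
OPT (Belady) simulation (capacity=3):
  1. access 60: MISS. Cache: [60]
  2. access 60: HIT. Next use of 60: step 8. Cache: [60]
  3. access 73: MISS. Cache: [60 73]
  4. access 73: HIT. Next use of 73: step 5. Cache: [60 73]
  5. access 73: HIT. Next use of 73: step 6. Cache: [60 73]
  6. access 73: HIT. Next use of 73: never. Cache: [60 73]
  7. access 47: MISS. Cache: [60 73 47]
  8. access 60: HIT. Next use of 60: never. Cache: [60 73 47]
  9. access 83: MISS, evict 60 (next use: never). Cache: [73 47 83]
Total: 5 hits, 4 misses, 1 evictions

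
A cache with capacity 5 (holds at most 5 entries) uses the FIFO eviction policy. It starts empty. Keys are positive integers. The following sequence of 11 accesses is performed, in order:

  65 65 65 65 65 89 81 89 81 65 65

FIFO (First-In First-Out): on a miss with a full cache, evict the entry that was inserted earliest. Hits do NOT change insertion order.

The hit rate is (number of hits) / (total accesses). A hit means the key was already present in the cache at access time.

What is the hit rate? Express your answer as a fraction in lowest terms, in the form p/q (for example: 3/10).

FIFO simulation (capacity=5):
  1. access 65: MISS. Cache (old->new): [65]
  2. access 65: HIT. Cache (old->new): [65]
  3. access 65: HIT. Cache (old->new): [65]
  4. access 65: HIT. Cache (old->new): [65]
  5. access 65: HIT. Cache (old->new): [65]
  6. access 89: MISS. Cache (old->new): [65 89]
  7. access 81: MISS. Cache (old->new): [65 89 81]
  8. access 89: HIT. Cache (old->new): [65 89 81]
  9. access 81: HIT. Cache (old->new): [65 89 81]
  10. access 65: HIT. Cache (old->new): [65 89 81]
  11. access 65: HIT. Cache (old->new): [65 89 81]
Total: 8 hits, 3 misses, 0 evictions

Hit rate = 8/11

Answer: 8/11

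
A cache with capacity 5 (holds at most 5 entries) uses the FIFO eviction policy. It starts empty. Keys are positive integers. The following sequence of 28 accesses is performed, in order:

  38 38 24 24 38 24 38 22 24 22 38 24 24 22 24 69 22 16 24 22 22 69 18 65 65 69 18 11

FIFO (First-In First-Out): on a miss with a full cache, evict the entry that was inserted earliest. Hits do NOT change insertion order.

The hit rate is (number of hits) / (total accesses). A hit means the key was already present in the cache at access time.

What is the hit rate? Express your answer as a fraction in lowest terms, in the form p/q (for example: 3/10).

FIFO simulation (capacity=5):
  1. access 38: MISS. Cache (old->new): [38]
  2. access 38: HIT. Cache (old->new): [38]
  3. access 24: MISS. Cache (old->new): [38 24]
  4. access 24: HIT. Cache (old->new): [38 24]
  5. access 38: HIT. Cache (old->new): [38 24]
  6. access 24: HIT. Cache (old->new): [38 24]
  7. access 38: HIT. Cache (old->new): [38 24]
  8. access 22: MISS. Cache (old->new): [38 24 22]
  9. access 24: HIT. Cache (old->new): [38 24 22]
  10. access 22: HIT. Cache (old->new): [38 24 22]
  11. access 38: HIT. Cache (old->new): [38 24 22]
  12. access 24: HIT. Cache (old->new): [38 24 22]
  13. access 24: HIT. Cache (old->new): [38 24 22]
  14. access 22: HIT. Cache (old->new): [38 24 22]
  15. access 24: HIT. Cache (old->new): [38 24 22]
  16. access 69: MISS. Cache (old->new): [38 24 22 69]
  17. access 22: HIT. Cache (old->new): [38 24 22 69]
  18. access 16: MISS. Cache (old->new): [38 24 22 69 16]
  19. access 24: HIT. Cache (old->new): [38 24 22 69 16]
  20. access 22: HIT. Cache (old->new): [38 24 22 69 16]
  21. access 22: HIT. Cache (old->new): [38 24 22 69 16]
  22. access 69: HIT. Cache (old->new): [38 24 22 69 16]
  23. access 18: MISS, evict 38. Cache (old->new): [24 22 69 16 18]
  24. access 65: MISS, evict 24. Cache (old->new): [22 69 16 18 65]
  25. access 65: HIT. Cache (old->new): [22 69 16 18 65]
  26. access 69: HIT. Cache (old->new): [22 69 16 18 65]
  27. access 18: HIT. Cache (old->new): [22 69 16 18 65]
  28. access 11: MISS, evict 22. Cache (old->new): [69 16 18 65 11]
Total: 20 hits, 8 misses, 3 evictions

Hit rate = 20/28 = 5/7

Answer: 5/7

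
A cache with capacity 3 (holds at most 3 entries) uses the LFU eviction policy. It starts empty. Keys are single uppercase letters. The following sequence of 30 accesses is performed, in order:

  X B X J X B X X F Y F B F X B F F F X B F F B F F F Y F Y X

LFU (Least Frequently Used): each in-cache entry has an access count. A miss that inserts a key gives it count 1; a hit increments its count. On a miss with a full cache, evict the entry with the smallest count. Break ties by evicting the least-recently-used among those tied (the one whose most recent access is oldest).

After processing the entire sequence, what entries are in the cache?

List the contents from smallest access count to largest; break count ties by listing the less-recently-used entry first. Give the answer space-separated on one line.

Answer: Y X F

Derivation:
LFU simulation (capacity=3):
  1. access X: MISS. Cache: [X(c=1)]
  2. access B: MISS. Cache: [X(c=1) B(c=1)]
  3. access X: HIT, count now 2. Cache: [B(c=1) X(c=2)]
  4. access J: MISS. Cache: [B(c=1) J(c=1) X(c=2)]
  5. access X: HIT, count now 3. Cache: [B(c=1) J(c=1) X(c=3)]
  6. access B: HIT, count now 2. Cache: [J(c=1) B(c=2) X(c=3)]
  7. access X: HIT, count now 4. Cache: [J(c=1) B(c=2) X(c=4)]
  8. access X: HIT, count now 5. Cache: [J(c=1) B(c=2) X(c=5)]
  9. access F: MISS, evict J(c=1). Cache: [F(c=1) B(c=2) X(c=5)]
  10. access Y: MISS, evict F(c=1). Cache: [Y(c=1) B(c=2) X(c=5)]
  11. access F: MISS, evict Y(c=1). Cache: [F(c=1) B(c=2) X(c=5)]
  12. access B: HIT, count now 3. Cache: [F(c=1) B(c=3) X(c=5)]
  13. access F: HIT, count now 2. Cache: [F(c=2) B(c=3) X(c=5)]
  14. access X: HIT, count now 6. Cache: [F(c=2) B(c=3) X(c=6)]
  15. access B: HIT, count now 4. Cache: [F(c=2) B(c=4) X(c=6)]
  16. access F: HIT, count now 3. Cache: [F(c=3) B(c=4) X(c=6)]
  17. access F: HIT, count now 4. Cache: [B(c=4) F(c=4) X(c=6)]
  18. access F: HIT, count now 5. Cache: [B(c=4) F(c=5) X(c=6)]
  19. access X: HIT, count now 7. Cache: [B(c=4) F(c=5) X(c=7)]
  20. access B: HIT, count now 5. Cache: [F(c=5) B(c=5) X(c=7)]
  21. access F: HIT, count now 6. Cache: [B(c=5) F(c=6) X(c=7)]
  22. access F: HIT, count now 7. Cache: [B(c=5) X(c=7) F(c=7)]
  23. access B: HIT, count now 6. Cache: [B(c=6) X(c=7) F(c=7)]
  24. access F: HIT, count now 8. Cache: [B(c=6) X(c=7) F(c=8)]
  25. access F: HIT, count now 9. Cache: [B(c=6) X(c=7) F(c=9)]
  26. access F: HIT, count now 10. Cache: [B(c=6) X(c=7) F(c=10)]
  27. access Y: MISS, evict B(c=6). Cache: [Y(c=1) X(c=7) F(c=10)]
  28. access F: HIT, count now 11. Cache: [Y(c=1) X(c=7) F(c=11)]
  29. access Y: HIT, count now 2. Cache: [Y(c=2) X(c=7) F(c=11)]
  30. access X: HIT, count now 8. Cache: [Y(c=2) X(c=8) F(c=11)]
Total: 23 hits, 7 misses, 4 evictions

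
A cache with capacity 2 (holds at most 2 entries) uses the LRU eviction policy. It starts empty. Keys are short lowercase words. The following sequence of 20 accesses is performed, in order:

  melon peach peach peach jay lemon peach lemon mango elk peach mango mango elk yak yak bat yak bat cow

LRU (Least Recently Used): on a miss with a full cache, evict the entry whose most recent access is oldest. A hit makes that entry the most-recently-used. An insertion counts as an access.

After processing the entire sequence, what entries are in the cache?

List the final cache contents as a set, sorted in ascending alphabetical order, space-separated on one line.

Answer: bat cow

Derivation:
LRU simulation (capacity=2):
  1. access melon: MISS. Cache (LRU->MRU): [melon]
  2. access peach: MISS. Cache (LRU->MRU): [melon peach]
  3. access peach: HIT. Cache (LRU->MRU): [melon peach]
  4. access peach: HIT. Cache (LRU->MRU): [melon peach]
  5. access jay: MISS, evict melon. Cache (LRU->MRU): [peach jay]
  6. access lemon: MISS, evict peach. Cache (LRU->MRU): [jay lemon]
  7. access peach: MISS, evict jay. Cache (LRU->MRU): [lemon peach]
  8. access lemon: HIT. Cache (LRU->MRU): [peach lemon]
  9. access mango: MISS, evict peach. Cache (LRU->MRU): [lemon mango]
  10. access elk: MISS, evict lemon. Cache (LRU->MRU): [mango elk]
  11. access peach: MISS, evict mango. Cache (LRU->MRU): [elk peach]
  12. access mango: MISS, evict elk. Cache (LRU->MRU): [peach mango]
  13. access mango: HIT. Cache (LRU->MRU): [peach mango]
  14. access elk: MISS, evict peach. Cache (LRU->MRU): [mango elk]
  15. access yak: MISS, evict mango. Cache (LRU->MRU): [elk yak]
  16. access yak: HIT. Cache (LRU->MRU): [elk yak]
  17. access bat: MISS, evict elk. Cache (LRU->MRU): [yak bat]
  18. access yak: HIT. Cache (LRU->MRU): [bat yak]
  19. access bat: HIT. Cache (LRU->MRU): [yak bat]
  20. access cow: MISS, evict yak. Cache (LRU->MRU): [bat cow]
Total: 7 hits, 13 misses, 11 evictions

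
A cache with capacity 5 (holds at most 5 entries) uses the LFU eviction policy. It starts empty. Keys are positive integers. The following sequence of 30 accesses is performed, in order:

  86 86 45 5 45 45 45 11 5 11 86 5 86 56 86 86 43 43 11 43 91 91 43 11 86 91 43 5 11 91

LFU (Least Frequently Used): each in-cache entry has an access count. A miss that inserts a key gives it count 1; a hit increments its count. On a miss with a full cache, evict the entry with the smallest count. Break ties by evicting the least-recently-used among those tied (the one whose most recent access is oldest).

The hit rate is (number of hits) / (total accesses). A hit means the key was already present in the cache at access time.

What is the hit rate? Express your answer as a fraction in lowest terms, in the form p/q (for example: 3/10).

Answer: 7/10

Derivation:
LFU simulation (capacity=5):
  1. access 86: MISS. Cache: [86(c=1)]
  2. access 86: HIT, count now 2. Cache: [86(c=2)]
  3. access 45: MISS. Cache: [45(c=1) 86(c=2)]
  4. access 5: MISS. Cache: [45(c=1) 5(c=1) 86(c=2)]
  5. access 45: HIT, count now 2. Cache: [5(c=1) 86(c=2) 45(c=2)]
  6. access 45: HIT, count now 3. Cache: [5(c=1) 86(c=2) 45(c=3)]
  7. access 45: HIT, count now 4. Cache: [5(c=1) 86(c=2) 45(c=4)]
  8. access 11: MISS. Cache: [5(c=1) 11(c=1) 86(c=2) 45(c=4)]
  9. access 5: HIT, count now 2. Cache: [11(c=1) 86(c=2) 5(c=2) 45(c=4)]
  10. access 11: HIT, count now 2. Cache: [86(c=2) 5(c=2) 11(c=2) 45(c=4)]
  11. access 86: HIT, count now 3. Cache: [5(c=2) 11(c=2) 86(c=3) 45(c=4)]
  12. access 5: HIT, count now 3. Cache: [11(c=2) 86(c=3) 5(c=3) 45(c=4)]
  13. access 86: HIT, count now 4. Cache: [11(c=2) 5(c=3) 45(c=4) 86(c=4)]
  14. access 56: MISS. Cache: [56(c=1) 11(c=2) 5(c=3) 45(c=4) 86(c=4)]
  15. access 86: HIT, count now 5. Cache: [56(c=1) 11(c=2) 5(c=3) 45(c=4) 86(c=5)]
  16. access 86: HIT, count now 6. Cache: [56(c=1) 11(c=2) 5(c=3) 45(c=4) 86(c=6)]
  17. access 43: MISS, evict 56(c=1). Cache: [43(c=1) 11(c=2) 5(c=3) 45(c=4) 86(c=6)]
  18. access 43: HIT, count now 2. Cache: [11(c=2) 43(c=2) 5(c=3) 45(c=4) 86(c=6)]
  19. access 11: HIT, count now 3. Cache: [43(c=2) 5(c=3) 11(c=3) 45(c=4) 86(c=6)]
  20. access 43: HIT, count now 3. Cache: [5(c=3) 11(c=3) 43(c=3) 45(c=4) 86(c=6)]
  21. access 91: MISS, evict 5(c=3). Cache: [91(c=1) 11(c=3) 43(c=3) 45(c=4) 86(c=6)]
  22. access 91: HIT, count now 2. Cache: [91(c=2) 11(c=3) 43(c=3) 45(c=4) 86(c=6)]
  23. access 43: HIT, count now 4. Cache: [91(c=2) 11(c=3) 45(c=4) 43(c=4) 86(c=6)]
  24. access 11: HIT, count now 4. Cache: [91(c=2) 45(c=4) 43(c=4) 11(c=4) 86(c=6)]
  25. access 86: HIT, count now 7. Cache: [91(c=2) 45(c=4) 43(c=4) 11(c=4) 86(c=7)]
  26. access 91: HIT, count now 3. Cache: [91(c=3) 45(c=4) 43(c=4) 11(c=4) 86(c=7)]
  27. access 43: HIT, count now 5. Cache: [91(c=3) 45(c=4) 11(c=4) 43(c=5) 86(c=7)]
  28. access 5: MISS, evict 91(c=3). Cache: [5(c=1) 45(c=4) 11(c=4) 43(c=5) 86(c=7)]
  29. access 11: HIT, count now 5. Cache: [5(c=1) 45(c=4) 43(c=5) 11(c=5) 86(c=7)]
  30. access 91: MISS, evict 5(c=1). Cache: [91(c=1) 45(c=4) 43(c=5) 11(c=5) 86(c=7)]
Total: 21 hits, 9 misses, 4 evictions

Hit rate = 21/30 = 7/10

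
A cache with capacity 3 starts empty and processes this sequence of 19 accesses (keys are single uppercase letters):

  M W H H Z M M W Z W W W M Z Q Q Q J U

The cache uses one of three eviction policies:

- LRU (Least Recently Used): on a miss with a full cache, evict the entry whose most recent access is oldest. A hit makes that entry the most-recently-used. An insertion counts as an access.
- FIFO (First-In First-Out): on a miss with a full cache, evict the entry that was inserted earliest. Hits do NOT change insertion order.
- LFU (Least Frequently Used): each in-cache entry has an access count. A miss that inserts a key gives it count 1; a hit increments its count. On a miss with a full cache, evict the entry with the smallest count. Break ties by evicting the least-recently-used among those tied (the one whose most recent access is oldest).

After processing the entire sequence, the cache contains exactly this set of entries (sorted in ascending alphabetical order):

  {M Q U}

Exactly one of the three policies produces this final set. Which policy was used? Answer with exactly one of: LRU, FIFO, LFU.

Answer: LFU

Derivation:
Simulating under each policy and comparing final sets:
  LRU: final set = {J Q U} -> differs
  FIFO: final set = {J Q U} -> differs
  LFU: final set = {M Q U} -> MATCHES target
Only LFU produces the target set.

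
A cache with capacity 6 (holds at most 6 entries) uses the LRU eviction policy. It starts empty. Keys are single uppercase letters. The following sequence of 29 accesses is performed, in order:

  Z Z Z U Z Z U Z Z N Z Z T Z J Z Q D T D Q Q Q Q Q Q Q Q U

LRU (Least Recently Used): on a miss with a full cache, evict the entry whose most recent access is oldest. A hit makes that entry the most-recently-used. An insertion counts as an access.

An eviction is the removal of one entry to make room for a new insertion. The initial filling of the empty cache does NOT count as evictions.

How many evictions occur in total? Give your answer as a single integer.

LRU simulation (capacity=6):
  1. access Z: MISS. Cache (LRU->MRU): [Z]
  2. access Z: HIT. Cache (LRU->MRU): [Z]
  3. access Z: HIT. Cache (LRU->MRU): [Z]
  4. access U: MISS. Cache (LRU->MRU): [Z U]
  5. access Z: HIT. Cache (LRU->MRU): [U Z]
  6. access Z: HIT. Cache (LRU->MRU): [U Z]
  7. access U: HIT. Cache (LRU->MRU): [Z U]
  8. access Z: HIT. Cache (LRU->MRU): [U Z]
  9. access Z: HIT. Cache (LRU->MRU): [U Z]
  10. access N: MISS. Cache (LRU->MRU): [U Z N]
  11. access Z: HIT. Cache (LRU->MRU): [U N Z]
  12. access Z: HIT. Cache (LRU->MRU): [U N Z]
  13. access T: MISS. Cache (LRU->MRU): [U N Z T]
  14. access Z: HIT. Cache (LRU->MRU): [U N T Z]
  15. access J: MISS. Cache (LRU->MRU): [U N T Z J]
  16. access Z: HIT. Cache (LRU->MRU): [U N T J Z]
  17. access Q: MISS. Cache (LRU->MRU): [U N T J Z Q]
  18. access D: MISS, evict U. Cache (LRU->MRU): [N T J Z Q D]
  19. access T: HIT. Cache (LRU->MRU): [N J Z Q D T]
  20. access D: HIT. Cache (LRU->MRU): [N J Z Q T D]
  21. access Q: HIT. Cache (LRU->MRU): [N J Z T D Q]
  22. access Q: HIT. Cache (LRU->MRU): [N J Z T D Q]
  23. access Q: HIT. Cache (LRU->MRU): [N J Z T D Q]
  24. access Q: HIT. Cache (LRU->MRU): [N J Z T D Q]
  25. access Q: HIT. Cache (LRU->MRU): [N J Z T D Q]
  26. access Q: HIT. Cache (LRU->MRU): [N J Z T D Q]
  27. access Q: HIT. Cache (LRU->MRU): [N J Z T D Q]
  28. access Q: HIT. Cache (LRU->MRU): [N J Z T D Q]
  29. access U: MISS, evict N. Cache (LRU->MRU): [J Z T D Q U]
Total: 21 hits, 8 misses, 2 evictions

Answer: 2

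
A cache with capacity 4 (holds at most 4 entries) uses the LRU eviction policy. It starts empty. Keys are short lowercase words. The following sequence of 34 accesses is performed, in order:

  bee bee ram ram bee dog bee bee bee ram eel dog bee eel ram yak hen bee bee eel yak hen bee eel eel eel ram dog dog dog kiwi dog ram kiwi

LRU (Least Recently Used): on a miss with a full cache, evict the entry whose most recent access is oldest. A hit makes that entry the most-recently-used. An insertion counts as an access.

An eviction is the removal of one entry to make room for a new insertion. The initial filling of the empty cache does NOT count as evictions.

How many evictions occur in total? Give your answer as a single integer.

LRU simulation (capacity=4):
  1. access bee: MISS. Cache (LRU->MRU): [bee]
  2. access bee: HIT. Cache (LRU->MRU): [bee]
  3. access ram: MISS. Cache (LRU->MRU): [bee ram]
  4. access ram: HIT. Cache (LRU->MRU): [bee ram]
  5. access bee: HIT. Cache (LRU->MRU): [ram bee]
  6. access dog: MISS. Cache (LRU->MRU): [ram bee dog]
  7. access bee: HIT. Cache (LRU->MRU): [ram dog bee]
  8. access bee: HIT. Cache (LRU->MRU): [ram dog bee]
  9. access bee: HIT. Cache (LRU->MRU): [ram dog bee]
  10. access ram: HIT. Cache (LRU->MRU): [dog bee ram]
  11. access eel: MISS. Cache (LRU->MRU): [dog bee ram eel]
  12. access dog: HIT. Cache (LRU->MRU): [bee ram eel dog]
  13. access bee: HIT. Cache (LRU->MRU): [ram eel dog bee]
  14. access eel: HIT. Cache (LRU->MRU): [ram dog bee eel]
  15. access ram: HIT. Cache (LRU->MRU): [dog bee eel ram]
  16. access yak: MISS, evict dog. Cache (LRU->MRU): [bee eel ram yak]
  17. access hen: MISS, evict bee. Cache (LRU->MRU): [eel ram yak hen]
  18. access bee: MISS, evict eel. Cache (LRU->MRU): [ram yak hen bee]
  19. access bee: HIT. Cache (LRU->MRU): [ram yak hen bee]
  20. access eel: MISS, evict ram. Cache (LRU->MRU): [yak hen bee eel]
  21. access yak: HIT. Cache (LRU->MRU): [hen bee eel yak]
  22. access hen: HIT. Cache (LRU->MRU): [bee eel yak hen]
  23. access bee: HIT. Cache (LRU->MRU): [eel yak hen bee]
  24. access eel: HIT. Cache (LRU->MRU): [yak hen bee eel]
  25. access eel: HIT. Cache (LRU->MRU): [yak hen bee eel]
  26. access eel: HIT. Cache (LRU->MRU): [yak hen bee eel]
  27. access ram: MISS, evict yak. Cache (LRU->MRU): [hen bee eel ram]
  28. access dog: MISS, evict hen. Cache (LRU->MRU): [bee eel ram dog]
  29. access dog: HIT. Cache (LRU->MRU): [bee eel ram dog]
  30. access dog: HIT. Cache (LRU->MRU): [bee eel ram dog]
  31. access kiwi: MISS, evict bee. Cache (LRU->MRU): [eel ram dog kiwi]
  32. access dog: HIT. Cache (LRU->MRU): [eel ram kiwi dog]
  33. access ram: HIT. Cache (LRU->MRU): [eel kiwi dog ram]
  34. access kiwi: HIT. Cache (LRU->MRU): [eel dog ram kiwi]
Total: 23 hits, 11 misses, 7 evictions

Answer: 7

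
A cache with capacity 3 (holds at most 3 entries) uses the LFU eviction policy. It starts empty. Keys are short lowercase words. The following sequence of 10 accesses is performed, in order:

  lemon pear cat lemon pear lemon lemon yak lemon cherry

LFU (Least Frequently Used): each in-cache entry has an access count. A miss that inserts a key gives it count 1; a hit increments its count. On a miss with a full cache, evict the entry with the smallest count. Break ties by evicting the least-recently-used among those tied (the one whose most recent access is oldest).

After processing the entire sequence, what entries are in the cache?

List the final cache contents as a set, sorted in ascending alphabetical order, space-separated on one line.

Answer: cherry lemon pear

Derivation:
LFU simulation (capacity=3):
  1. access lemon: MISS. Cache: [lemon(c=1)]
  2. access pear: MISS. Cache: [lemon(c=1) pear(c=1)]
  3. access cat: MISS. Cache: [lemon(c=1) pear(c=1) cat(c=1)]
  4. access lemon: HIT, count now 2. Cache: [pear(c=1) cat(c=1) lemon(c=2)]
  5. access pear: HIT, count now 2. Cache: [cat(c=1) lemon(c=2) pear(c=2)]
  6. access lemon: HIT, count now 3. Cache: [cat(c=1) pear(c=2) lemon(c=3)]
  7. access lemon: HIT, count now 4. Cache: [cat(c=1) pear(c=2) lemon(c=4)]
  8. access yak: MISS, evict cat(c=1). Cache: [yak(c=1) pear(c=2) lemon(c=4)]
  9. access lemon: HIT, count now 5. Cache: [yak(c=1) pear(c=2) lemon(c=5)]
  10. access cherry: MISS, evict yak(c=1). Cache: [cherry(c=1) pear(c=2) lemon(c=5)]
Total: 5 hits, 5 misses, 2 evictions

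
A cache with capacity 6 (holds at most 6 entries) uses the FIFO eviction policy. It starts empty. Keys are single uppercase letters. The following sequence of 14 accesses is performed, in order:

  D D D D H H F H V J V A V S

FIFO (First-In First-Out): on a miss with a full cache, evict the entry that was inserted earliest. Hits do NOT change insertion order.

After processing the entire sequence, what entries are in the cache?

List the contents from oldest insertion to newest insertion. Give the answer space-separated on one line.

Answer: H F V J A S

Derivation:
FIFO simulation (capacity=6):
  1. access D: MISS. Cache (old->new): [D]
  2. access D: HIT. Cache (old->new): [D]
  3. access D: HIT. Cache (old->new): [D]
  4. access D: HIT. Cache (old->new): [D]
  5. access H: MISS. Cache (old->new): [D H]
  6. access H: HIT. Cache (old->new): [D H]
  7. access F: MISS. Cache (old->new): [D H F]
  8. access H: HIT. Cache (old->new): [D H F]
  9. access V: MISS. Cache (old->new): [D H F V]
  10. access J: MISS. Cache (old->new): [D H F V J]
  11. access V: HIT. Cache (old->new): [D H F V J]
  12. access A: MISS. Cache (old->new): [D H F V J A]
  13. access V: HIT. Cache (old->new): [D H F V J A]
  14. access S: MISS, evict D. Cache (old->new): [H F V J A S]
Total: 7 hits, 7 misses, 1 evictions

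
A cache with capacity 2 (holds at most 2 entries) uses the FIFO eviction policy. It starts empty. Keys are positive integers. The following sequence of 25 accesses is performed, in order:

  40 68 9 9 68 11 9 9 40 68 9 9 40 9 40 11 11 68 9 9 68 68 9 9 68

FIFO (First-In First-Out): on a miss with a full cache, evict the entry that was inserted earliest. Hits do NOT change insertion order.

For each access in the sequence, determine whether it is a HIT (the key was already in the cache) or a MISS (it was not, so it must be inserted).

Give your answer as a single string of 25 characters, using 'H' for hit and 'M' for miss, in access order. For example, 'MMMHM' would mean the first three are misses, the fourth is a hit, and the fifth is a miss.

Answer: MMMHHMHHMMMHMHHMHMMHHHHHH

Derivation:
FIFO simulation (capacity=2):
  1. access 40: MISS. Cache (old->new): [40]
  2. access 68: MISS. Cache (old->new): [40 68]
  3. access 9: MISS, evict 40. Cache (old->new): [68 9]
  4. access 9: HIT. Cache (old->new): [68 9]
  5. access 68: HIT. Cache (old->new): [68 9]
  6. access 11: MISS, evict 68. Cache (old->new): [9 11]
  7. access 9: HIT. Cache (old->new): [9 11]
  8. access 9: HIT. Cache (old->new): [9 11]
  9. access 40: MISS, evict 9. Cache (old->new): [11 40]
  10. access 68: MISS, evict 11. Cache (old->new): [40 68]
  11. access 9: MISS, evict 40. Cache (old->new): [68 9]
  12. access 9: HIT. Cache (old->new): [68 9]
  13. access 40: MISS, evict 68. Cache (old->new): [9 40]
  14. access 9: HIT. Cache (old->new): [9 40]
  15. access 40: HIT. Cache (old->new): [9 40]
  16. access 11: MISS, evict 9. Cache (old->new): [40 11]
  17. access 11: HIT. Cache (old->new): [40 11]
  18. access 68: MISS, evict 40. Cache (old->new): [11 68]
  19. access 9: MISS, evict 11. Cache (old->new): [68 9]
  20. access 9: HIT. Cache (old->new): [68 9]
  21. access 68: HIT. Cache (old->new): [68 9]
  22. access 68: HIT. Cache (old->new): [68 9]
  23. access 9: HIT. Cache (old->new): [68 9]
  24. access 9: HIT. Cache (old->new): [68 9]
  25. access 68: HIT. Cache (old->new): [68 9]
Total: 14 hits, 11 misses, 9 evictions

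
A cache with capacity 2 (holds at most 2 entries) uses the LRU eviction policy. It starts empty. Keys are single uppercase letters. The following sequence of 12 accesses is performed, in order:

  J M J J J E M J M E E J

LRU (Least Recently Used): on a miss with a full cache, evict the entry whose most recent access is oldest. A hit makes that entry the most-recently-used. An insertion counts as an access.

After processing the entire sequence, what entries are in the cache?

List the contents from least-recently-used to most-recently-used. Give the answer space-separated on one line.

Answer: E J

Derivation:
LRU simulation (capacity=2):
  1. access J: MISS. Cache (LRU->MRU): [J]
  2. access M: MISS. Cache (LRU->MRU): [J M]
  3. access J: HIT. Cache (LRU->MRU): [M J]
  4. access J: HIT. Cache (LRU->MRU): [M J]
  5. access J: HIT. Cache (LRU->MRU): [M J]
  6. access E: MISS, evict M. Cache (LRU->MRU): [J E]
  7. access M: MISS, evict J. Cache (LRU->MRU): [E M]
  8. access J: MISS, evict E. Cache (LRU->MRU): [M J]
  9. access M: HIT. Cache (LRU->MRU): [J M]
  10. access E: MISS, evict J. Cache (LRU->MRU): [M E]
  11. access E: HIT. Cache (LRU->MRU): [M E]
  12. access J: MISS, evict M. Cache (LRU->MRU): [E J]
Total: 5 hits, 7 misses, 5 evictions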